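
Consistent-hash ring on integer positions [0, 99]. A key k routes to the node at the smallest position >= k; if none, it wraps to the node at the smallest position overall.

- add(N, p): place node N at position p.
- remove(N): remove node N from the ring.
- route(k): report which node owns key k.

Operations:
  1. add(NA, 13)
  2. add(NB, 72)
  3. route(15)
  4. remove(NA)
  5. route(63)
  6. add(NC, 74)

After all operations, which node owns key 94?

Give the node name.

Answer: NB

Derivation:
Op 1: add NA@13 -> ring=[13:NA]
Op 2: add NB@72 -> ring=[13:NA,72:NB]
Op 3: route key 15: smallest pos >= 15 is 72 -> NB
Op 4: remove NA -> ring=[72:NB]
Op 5: route key 63: smallest pos >= 63 is 72 -> NB
Op 6: add NC@74 -> ring=[72:NB,74:NC]
Final route key 94: none >= 94, wrap to smallest pos 72 -> NB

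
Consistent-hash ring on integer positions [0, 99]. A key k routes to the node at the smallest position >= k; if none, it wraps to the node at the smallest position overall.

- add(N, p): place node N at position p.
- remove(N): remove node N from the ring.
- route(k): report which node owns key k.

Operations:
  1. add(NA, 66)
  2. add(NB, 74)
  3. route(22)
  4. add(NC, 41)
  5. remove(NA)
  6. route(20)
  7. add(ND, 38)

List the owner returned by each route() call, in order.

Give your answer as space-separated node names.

Op 1: add NA@66 -> ring=[66:NA]
Op 2: add NB@74 -> ring=[66:NA,74:NB]
Op 3: route key 22: smallest pos >= 22 is 66 -> NA
Op 4: add NC@41 -> ring=[41:NC,66:NA,74:NB]
Op 5: remove NA -> ring=[41:NC,74:NB]
Op 6: route key 20: smallest pos >= 20 is 41 -> NC
Op 7: add ND@38 -> ring=[38:ND,41:NC,74:NB]

Answer: NA NC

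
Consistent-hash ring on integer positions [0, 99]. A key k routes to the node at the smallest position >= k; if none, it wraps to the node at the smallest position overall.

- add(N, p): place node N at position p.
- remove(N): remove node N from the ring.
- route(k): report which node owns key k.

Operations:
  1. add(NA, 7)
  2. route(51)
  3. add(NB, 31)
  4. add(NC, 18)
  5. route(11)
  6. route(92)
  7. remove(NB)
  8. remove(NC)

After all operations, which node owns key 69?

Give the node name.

Answer: NA

Derivation:
Op 1: add NA@7 -> ring=[7:NA]
Op 2: route key 51: none >= 51, wrap to smallest pos 7 -> NA
Op 3: add NB@31 -> ring=[7:NA,31:NB]
Op 4: add NC@18 -> ring=[7:NA,18:NC,31:NB]
Op 5: route key 11: smallest pos >= 11 is 18 -> NC
Op 6: route key 92: none >= 92, wrap to smallest pos 7 -> NA
Op 7: remove NB -> ring=[7:NA,18:NC]
Op 8: remove NC -> ring=[7:NA]
Final route key 69: none >= 69, wrap to smallest pos 7 -> NA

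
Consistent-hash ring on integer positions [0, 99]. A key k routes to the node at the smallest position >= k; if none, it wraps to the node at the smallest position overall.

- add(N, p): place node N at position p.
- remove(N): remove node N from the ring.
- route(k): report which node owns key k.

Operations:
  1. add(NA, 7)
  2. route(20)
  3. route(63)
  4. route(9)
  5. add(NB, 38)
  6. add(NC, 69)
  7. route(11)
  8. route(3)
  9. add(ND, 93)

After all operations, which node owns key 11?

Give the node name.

Op 1: add NA@7 -> ring=[7:NA]
Op 2: route key 20: none >= 20, wrap to smallest pos 7 -> NA
Op 3: route key 63: none >= 63, wrap to smallest pos 7 -> NA
Op 4: route key 9: none >= 9, wrap to smallest pos 7 -> NA
Op 5: add NB@38 -> ring=[7:NA,38:NB]
Op 6: add NC@69 -> ring=[7:NA,38:NB,69:NC]
Op 7: route key 11: smallest pos >= 11 is 38 -> NB
Op 8: route key 3: smallest pos >= 3 is 7 -> NA
Op 9: add ND@93 -> ring=[7:NA,38:NB,69:NC,93:ND]
Final route key 11: smallest pos >= 11 is 38 -> NB

Answer: NB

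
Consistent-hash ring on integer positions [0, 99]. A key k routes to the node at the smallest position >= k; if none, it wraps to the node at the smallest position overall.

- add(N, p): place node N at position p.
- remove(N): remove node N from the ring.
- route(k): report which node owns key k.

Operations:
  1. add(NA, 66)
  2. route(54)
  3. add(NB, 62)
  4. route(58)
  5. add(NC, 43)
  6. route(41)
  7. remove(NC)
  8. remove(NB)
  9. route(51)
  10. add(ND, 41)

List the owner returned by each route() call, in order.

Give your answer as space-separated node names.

Op 1: add NA@66 -> ring=[66:NA]
Op 2: route key 54: smallest pos >= 54 is 66 -> NA
Op 3: add NB@62 -> ring=[62:NB,66:NA]
Op 4: route key 58: smallest pos >= 58 is 62 -> NB
Op 5: add NC@43 -> ring=[43:NC,62:NB,66:NA]
Op 6: route key 41: smallest pos >= 41 is 43 -> NC
Op 7: remove NC -> ring=[62:NB,66:NA]
Op 8: remove NB -> ring=[66:NA]
Op 9: route key 51: smallest pos >= 51 is 66 -> NA
Op 10: add ND@41 -> ring=[41:ND,66:NA]

Answer: NA NB NC NA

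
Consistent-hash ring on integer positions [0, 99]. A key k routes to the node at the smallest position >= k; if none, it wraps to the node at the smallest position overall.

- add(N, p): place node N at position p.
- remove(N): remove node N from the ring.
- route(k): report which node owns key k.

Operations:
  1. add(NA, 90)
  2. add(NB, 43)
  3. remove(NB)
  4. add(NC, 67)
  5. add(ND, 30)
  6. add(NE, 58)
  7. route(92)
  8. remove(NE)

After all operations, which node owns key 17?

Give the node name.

Op 1: add NA@90 -> ring=[90:NA]
Op 2: add NB@43 -> ring=[43:NB,90:NA]
Op 3: remove NB -> ring=[90:NA]
Op 4: add NC@67 -> ring=[67:NC,90:NA]
Op 5: add ND@30 -> ring=[30:ND,67:NC,90:NA]
Op 6: add NE@58 -> ring=[30:ND,58:NE,67:NC,90:NA]
Op 7: route key 92: none >= 92, wrap to smallest pos 30 -> ND
Op 8: remove NE -> ring=[30:ND,67:NC,90:NA]
Final route key 17: smallest pos >= 17 is 30 -> ND

Answer: ND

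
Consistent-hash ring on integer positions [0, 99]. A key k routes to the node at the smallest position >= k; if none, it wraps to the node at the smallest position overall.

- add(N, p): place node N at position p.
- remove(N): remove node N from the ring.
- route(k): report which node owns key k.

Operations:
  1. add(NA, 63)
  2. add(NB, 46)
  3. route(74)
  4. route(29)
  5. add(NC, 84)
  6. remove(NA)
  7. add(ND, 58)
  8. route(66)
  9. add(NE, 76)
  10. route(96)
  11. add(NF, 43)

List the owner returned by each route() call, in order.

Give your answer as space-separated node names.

Op 1: add NA@63 -> ring=[63:NA]
Op 2: add NB@46 -> ring=[46:NB,63:NA]
Op 3: route key 74: none >= 74, wrap to smallest pos 46 -> NB
Op 4: route key 29: smallest pos >= 29 is 46 -> NB
Op 5: add NC@84 -> ring=[46:NB,63:NA,84:NC]
Op 6: remove NA -> ring=[46:NB,84:NC]
Op 7: add ND@58 -> ring=[46:NB,58:ND,84:NC]
Op 8: route key 66: smallest pos >= 66 is 84 -> NC
Op 9: add NE@76 -> ring=[46:NB,58:ND,76:NE,84:NC]
Op 10: route key 96: none >= 96, wrap to smallest pos 46 -> NB
Op 11: add NF@43 -> ring=[43:NF,46:NB,58:ND,76:NE,84:NC]

Answer: NB NB NC NB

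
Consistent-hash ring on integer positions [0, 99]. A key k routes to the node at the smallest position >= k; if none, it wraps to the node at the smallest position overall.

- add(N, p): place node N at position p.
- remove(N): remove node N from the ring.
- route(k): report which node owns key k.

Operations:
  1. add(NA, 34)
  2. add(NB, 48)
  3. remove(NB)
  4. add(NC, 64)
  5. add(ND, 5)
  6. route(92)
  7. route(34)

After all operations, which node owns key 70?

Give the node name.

Answer: ND

Derivation:
Op 1: add NA@34 -> ring=[34:NA]
Op 2: add NB@48 -> ring=[34:NA,48:NB]
Op 3: remove NB -> ring=[34:NA]
Op 4: add NC@64 -> ring=[34:NA,64:NC]
Op 5: add ND@5 -> ring=[5:ND,34:NA,64:NC]
Op 6: route key 92: none >= 92, wrap to smallest pos 5 -> ND
Op 7: route key 34: smallest pos >= 34 is 34 -> NA
Final route key 70: none >= 70, wrap to smallest pos 5 -> ND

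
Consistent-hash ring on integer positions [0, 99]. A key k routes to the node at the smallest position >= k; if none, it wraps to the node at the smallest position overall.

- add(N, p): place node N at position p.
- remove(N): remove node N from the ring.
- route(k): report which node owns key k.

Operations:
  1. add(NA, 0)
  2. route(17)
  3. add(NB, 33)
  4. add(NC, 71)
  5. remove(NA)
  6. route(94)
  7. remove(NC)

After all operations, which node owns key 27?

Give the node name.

Op 1: add NA@0 -> ring=[0:NA]
Op 2: route key 17: none >= 17, wrap to smallest pos 0 -> NA
Op 3: add NB@33 -> ring=[0:NA,33:NB]
Op 4: add NC@71 -> ring=[0:NA,33:NB,71:NC]
Op 5: remove NA -> ring=[33:NB,71:NC]
Op 6: route key 94: none >= 94, wrap to smallest pos 33 -> NB
Op 7: remove NC -> ring=[33:NB]
Final route key 27: smallest pos >= 27 is 33 -> NB

Answer: NB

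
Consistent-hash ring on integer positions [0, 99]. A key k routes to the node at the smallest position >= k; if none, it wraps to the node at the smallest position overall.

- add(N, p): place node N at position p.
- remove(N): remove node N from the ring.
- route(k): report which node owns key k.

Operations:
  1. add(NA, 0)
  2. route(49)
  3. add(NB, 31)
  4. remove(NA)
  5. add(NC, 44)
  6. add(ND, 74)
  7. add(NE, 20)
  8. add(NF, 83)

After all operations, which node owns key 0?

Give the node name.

Op 1: add NA@0 -> ring=[0:NA]
Op 2: route key 49: none >= 49, wrap to smallest pos 0 -> NA
Op 3: add NB@31 -> ring=[0:NA,31:NB]
Op 4: remove NA -> ring=[31:NB]
Op 5: add NC@44 -> ring=[31:NB,44:NC]
Op 6: add ND@74 -> ring=[31:NB,44:NC,74:ND]
Op 7: add NE@20 -> ring=[20:NE,31:NB,44:NC,74:ND]
Op 8: add NF@83 -> ring=[20:NE,31:NB,44:NC,74:ND,83:NF]
Final route key 0: smallest pos >= 0 is 20 -> NE

Answer: NE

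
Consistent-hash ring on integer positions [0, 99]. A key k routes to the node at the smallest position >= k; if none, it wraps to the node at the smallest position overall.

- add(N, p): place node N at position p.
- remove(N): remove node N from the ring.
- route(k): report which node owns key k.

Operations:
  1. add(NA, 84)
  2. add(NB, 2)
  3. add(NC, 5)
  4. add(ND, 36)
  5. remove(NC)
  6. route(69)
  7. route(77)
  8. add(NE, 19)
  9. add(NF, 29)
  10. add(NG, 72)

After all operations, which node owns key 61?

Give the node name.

Answer: NG

Derivation:
Op 1: add NA@84 -> ring=[84:NA]
Op 2: add NB@2 -> ring=[2:NB,84:NA]
Op 3: add NC@5 -> ring=[2:NB,5:NC,84:NA]
Op 4: add ND@36 -> ring=[2:NB,5:NC,36:ND,84:NA]
Op 5: remove NC -> ring=[2:NB,36:ND,84:NA]
Op 6: route key 69: smallest pos >= 69 is 84 -> NA
Op 7: route key 77: smallest pos >= 77 is 84 -> NA
Op 8: add NE@19 -> ring=[2:NB,19:NE,36:ND,84:NA]
Op 9: add NF@29 -> ring=[2:NB,19:NE,29:NF,36:ND,84:NA]
Op 10: add NG@72 -> ring=[2:NB,19:NE,29:NF,36:ND,72:NG,84:NA]
Final route key 61: smallest pos >= 61 is 72 -> NG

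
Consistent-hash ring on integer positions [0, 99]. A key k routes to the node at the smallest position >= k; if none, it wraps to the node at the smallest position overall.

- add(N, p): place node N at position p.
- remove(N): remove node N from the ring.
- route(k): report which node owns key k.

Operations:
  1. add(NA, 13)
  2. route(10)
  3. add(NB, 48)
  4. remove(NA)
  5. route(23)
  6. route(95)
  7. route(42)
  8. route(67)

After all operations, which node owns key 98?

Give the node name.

Answer: NB

Derivation:
Op 1: add NA@13 -> ring=[13:NA]
Op 2: route key 10: smallest pos >= 10 is 13 -> NA
Op 3: add NB@48 -> ring=[13:NA,48:NB]
Op 4: remove NA -> ring=[48:NB]
Op 5: route key 23: smallest pos >= 23 is 48 -> NB
Op 6: route key 95: none >= 95, wrap to smallest pos 48 -> NB
Op 7: route key 42: smallest pos >= 42 is 48 -> NB
Op 8: route key 67: none >= 67, wrap to smallest pos 48 -> NB
Final route key 98: none >= 98, wrap to smallest pos 48 -> NB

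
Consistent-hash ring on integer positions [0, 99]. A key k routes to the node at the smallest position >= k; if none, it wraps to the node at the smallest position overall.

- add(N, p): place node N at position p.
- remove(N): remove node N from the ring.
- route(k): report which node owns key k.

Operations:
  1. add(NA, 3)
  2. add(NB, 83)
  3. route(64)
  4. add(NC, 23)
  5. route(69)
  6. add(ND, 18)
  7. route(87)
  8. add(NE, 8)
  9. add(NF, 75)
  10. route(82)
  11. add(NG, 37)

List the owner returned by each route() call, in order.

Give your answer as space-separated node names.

Op 1: add NA@3 -> ring=[3:NA]
Op 2: add NB@83 -> ring=[3:NA,83:NB]
Op 3: route key 64: smallest pos >= 64 is 83 -> NB
Op 4: add NC@23 -> ring=[3:NA,23:NC,83:NB]
Op 5: route key 69: smallest pos >= 69 is 83 -> NB
Op 6: add ND@18 -> ring=[3:NA,18:ND,23:NC,83:NB]
Op 7: route key 87: none >= 87, wrap to smallest pos 3 -> NA
Op 8: add NE@8 -> ring=[3:NA,8:NE,18:ND,23:NC,83:NB]
Op 9: add NF@75 -> ring=[3:NA,8:NE,18:ND,23:NC,75:NF,83:NB]
Op 10: route key 82: smallest pos >= 82 is 83 -> NB
Op 11: add NG@37 -> ring=[3:NA,8:NE,18:ND,23:NC,37:NG,75:NF,83:NB]

Answer: NB NB NA NB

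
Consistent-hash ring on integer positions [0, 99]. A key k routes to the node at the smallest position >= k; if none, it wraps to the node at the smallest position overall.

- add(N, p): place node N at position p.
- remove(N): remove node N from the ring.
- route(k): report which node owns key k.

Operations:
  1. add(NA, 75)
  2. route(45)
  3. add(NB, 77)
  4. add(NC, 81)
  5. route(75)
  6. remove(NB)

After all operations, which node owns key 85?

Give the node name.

Answer: NA

Derivation:
Op 1: add NA@75 -> ring=[75:NA]
Op 2: route key 45: smallest pos >= 45 is 75 -> NA
Op 3: add NB@77 -> ring=[75:NA,77:NB]
Op 4: add NC@81 -> ring=[75:NA,77:NB,81:NC]
Op 5: route key 75: smallest pos >= 75 is 75 -> NA
Op 6: remove NB -> ring=[75:NA,81:NC]
Final route key 85: none >= 85, wrap to smallest pos 75 -> NA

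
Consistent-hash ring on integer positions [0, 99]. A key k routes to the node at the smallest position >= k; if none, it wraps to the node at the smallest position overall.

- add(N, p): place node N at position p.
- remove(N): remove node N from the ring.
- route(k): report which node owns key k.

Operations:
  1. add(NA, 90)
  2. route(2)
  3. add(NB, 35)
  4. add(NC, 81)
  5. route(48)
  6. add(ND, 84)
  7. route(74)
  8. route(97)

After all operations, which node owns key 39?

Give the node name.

Answer: NC

Derivation:
Op 1: add NA@90 -> ring=[90:NA]
Op 2: route key 2: smallest pos >= 2 is 90 -> NA
Op 3: add NB@35 -> ring=[35:NB,90:NA]
Op 4: add NC@81 -> ring=[35:NB,81:NC,90:NA]
Op 5: route key 48: smallest pos >= 48 is 81 -> NC
Op 6: add ND@84 -> ring=[35:NB,81:NC,84:ND,90:NA]
Op 7: route key 74: smallest pos >= 74 is 81 -> NC
Op 8: route key 97: none >= 97, wrap to smallest pos 35 -> NB
Final route key 39: smallest pos >= 39 is 81 -> NC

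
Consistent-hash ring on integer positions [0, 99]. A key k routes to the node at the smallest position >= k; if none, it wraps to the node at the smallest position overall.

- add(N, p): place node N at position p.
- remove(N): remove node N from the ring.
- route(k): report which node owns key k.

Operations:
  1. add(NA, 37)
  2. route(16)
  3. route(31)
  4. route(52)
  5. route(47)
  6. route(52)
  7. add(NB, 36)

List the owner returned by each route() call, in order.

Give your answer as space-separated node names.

Answer: NA NA NA NA NA

Derivation:
Op 1: add NA@37 -> ring=[37:NA]
Op 2: route key 16: smallest pos >= 16 is 37 -> NA
Op 3: route key 31: smallest pos >= 31 is 37 -> NA
Op 4: route key 52: none >= 52, wrap to smallest pos 37 -> NA
Op 5: route key 47: none >= 47, wrap to smallest pos 37 -> NA
Op 6: route key 52: none >= 52, wrap to smallest pos 37 -> NA
Op 7: add NB@36 -> ring=[36:NB,37:NA]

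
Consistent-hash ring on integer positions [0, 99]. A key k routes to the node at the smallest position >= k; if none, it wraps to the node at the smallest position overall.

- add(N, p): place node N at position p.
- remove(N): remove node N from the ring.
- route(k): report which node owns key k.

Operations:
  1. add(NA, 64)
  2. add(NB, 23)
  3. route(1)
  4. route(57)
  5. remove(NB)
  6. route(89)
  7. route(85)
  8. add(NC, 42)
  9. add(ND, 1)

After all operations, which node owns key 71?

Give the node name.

Answer: ND

Derivation:
Op 1: add NA@64 -> ring=[64:NA]
Op 2: add NB@23 -> ring=[23:NB,64:NA]
Op 3: route key 1: smallest pos >= 1 is 23 -> NB
Op 4: route key 57: smallest pos >= 57 is 64 -> NA
Op 5: remove NB -> ring=[64:NA]
Op 6: route key 89: none >= 89, wrap to smallest pos 64 -> NA
Op 7: route key 85: none >= 85, wrap to smallest pos 64 -> NA
Op 8: add NC@42 -> ring=[42:NC,64:NA]
Op 9: add ND@1 -> ring=[1:ND,42:NC,64:NA]
Final route key 71: none >= 71, wrap to smallest pos 1 -> ND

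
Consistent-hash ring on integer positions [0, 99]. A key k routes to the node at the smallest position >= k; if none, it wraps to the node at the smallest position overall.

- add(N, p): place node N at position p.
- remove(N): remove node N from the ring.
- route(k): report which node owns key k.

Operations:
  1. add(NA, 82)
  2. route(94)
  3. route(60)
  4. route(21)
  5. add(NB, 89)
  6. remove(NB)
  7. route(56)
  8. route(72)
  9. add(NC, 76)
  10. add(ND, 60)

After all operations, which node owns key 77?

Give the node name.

Answer: NA

Derivation:
Op 1: add NA@82 -> ring=[82:NA]
Op 2: route key 94: none >= 94, wrap to smallest pos 82 -> NA
Op 3: route key 60: smallest pos >= 60 is 82 -> NA
Op 4: route key 21: smallest pos >= 21 is 82 -> NA
Op 5: add NB@89 -> ring=[82:NA,89:NB]
Op 6: remove NB -> ring=[82:NA]
Op 7: route key 56: smallest pos >= 56 is 82 -> NA
Op 8: route key 72: smallest pos >= 72 is 82 -> NA
Op 9: add NC@76 -> ring=[76:NC,82:NA]
Op 10: add ND@60 -> ring=[60:ND,76:NC,82:NA]
Final route key 77: smallest pos >= 77 is 82 -> NA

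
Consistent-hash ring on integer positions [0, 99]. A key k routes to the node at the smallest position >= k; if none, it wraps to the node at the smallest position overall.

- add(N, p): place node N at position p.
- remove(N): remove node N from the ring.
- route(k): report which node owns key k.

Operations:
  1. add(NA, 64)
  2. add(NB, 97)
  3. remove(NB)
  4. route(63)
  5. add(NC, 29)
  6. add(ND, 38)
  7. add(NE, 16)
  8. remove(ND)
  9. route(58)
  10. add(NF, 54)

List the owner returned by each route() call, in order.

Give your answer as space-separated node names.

Answer: NA NA

Derivation:
Op 1: add NA@64 -> ring=[64:NA]
Op 2: add NB@97 -> ring=[64:NA,97:NB]
Op 3: remove NB -> ring=[64:NA]
Op 4: route key 63: smallest pos >= 63 is 64 -> NA
Op 5: add NC@29 -> ring=[29:NC,64:NA]
Op 6: add ND@38 -> ring=[29:NC,38:ND,64:NA]
Op 7: add NE@16 -> ring=[16:NE,29:NC,38:ND,64:NA]
Op 8: remove ND -> ring=[16:NE,29:NC,64:NA]
Op 9: route key 58: smallest pos >= 58 is 64 -> NA
Op 10: add NF@54 -> ring=[16:NE,29:NC,54:NF,64:NA]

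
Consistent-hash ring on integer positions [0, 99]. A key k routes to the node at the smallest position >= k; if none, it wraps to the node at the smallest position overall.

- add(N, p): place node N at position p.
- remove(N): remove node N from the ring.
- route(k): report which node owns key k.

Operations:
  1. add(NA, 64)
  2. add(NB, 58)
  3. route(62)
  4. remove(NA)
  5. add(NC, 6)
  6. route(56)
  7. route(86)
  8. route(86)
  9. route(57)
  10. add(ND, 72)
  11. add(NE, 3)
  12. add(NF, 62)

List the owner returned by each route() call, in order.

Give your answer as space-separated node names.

Answer: NA NB NC NC NB

Derivation:
Op 1: add NA@64 -> ring=[64:NA]
Op 2: add NB@58 -> ring=[58:NB,64:NA]
Op 3: route key 62: smallest pos >= 62 is 64 -> NA
Op 4: remove NA -> ring=[58:NB]
Op 5: add NC@6 -> ring=[6:NC,58:NB]
Op 6: route key 56: smallest pos >= 56 is 58 -> NB
Op 7: route key 86: none >= 86, wrap to smallest pos 6 -> NC
Op 8: route key 86: none >= 86, wrap to smallest pos 6 -> NC
Op 9: route key 57: smallest pos >= 57 is 58 -> NB
Op 10: add ND@72 -> ring=[6:NC,58:NB,72:ND]
Op 11: add NE@3 -> ring=[3:NE,6:NC,58:NB,72:ND]
Op 12: add NF@62 -> ring=[3:NE,6:NC,58:NB,62:NF,72:ND]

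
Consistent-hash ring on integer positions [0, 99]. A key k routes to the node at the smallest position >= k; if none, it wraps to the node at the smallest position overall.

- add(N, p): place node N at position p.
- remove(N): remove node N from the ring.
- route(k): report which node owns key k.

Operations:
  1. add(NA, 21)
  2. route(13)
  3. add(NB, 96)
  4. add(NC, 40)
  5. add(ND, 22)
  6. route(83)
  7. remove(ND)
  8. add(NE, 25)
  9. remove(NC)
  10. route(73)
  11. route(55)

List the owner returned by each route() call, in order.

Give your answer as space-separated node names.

Op 1: add NA@21 -> ring=[21:NA]
Op 2: route key 13: smallest pos >= 13 is 21 -> NA
Op 3: add NB@96 -> ring=[21:NA,96:NB]
Op 4: add NC@40 -> ring=[21:NA,40:NC,96:NB]
Op 5: add ND@22 -> ring=[21:NA,22:ND,40:NC,96:NB]
Op 6: route key 83: smallest pos >= 83 is 96 -> NB
Op 7: remove ND -> ring=[21:NA,40:NC,96:NB]
Op 8: add NE@25 -> ring=[21:NA,25:NE,40:NC,96:NB]
Op 9: remove NC -> ring=[21:NA,25:NE,96:NB]
Op 10: route key 73: smallest pos >= 73 is 96 -> NB
Op 11: route key 55: smallest pos >= 55 is 96 -> NB

Answer: NA NB NB NB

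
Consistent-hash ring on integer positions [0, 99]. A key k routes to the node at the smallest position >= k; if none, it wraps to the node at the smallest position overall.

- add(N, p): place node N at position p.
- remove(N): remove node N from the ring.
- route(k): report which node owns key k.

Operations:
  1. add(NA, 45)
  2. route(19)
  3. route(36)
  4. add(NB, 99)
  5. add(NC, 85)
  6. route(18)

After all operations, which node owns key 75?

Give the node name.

Answer: NC

Derivation:
Op 1: add NA@45 -> ring=[45:NA]
Op 2: route key 19: smallest pos >= 19 is 45 -> NA
Op 3: route key 36: smallest pos >= 36 is 45 -> NA
Op 4: add NB@99 -> ring=[45:NA,99:NB]
Op 5: add NC@85 -> ring=[45:NA,85:NC,99:NB]
Op 6: route key 18: smallest pos >= 18 is 45 -> NA
Final route key 75: smallest pos >= 75 is 85 -> NC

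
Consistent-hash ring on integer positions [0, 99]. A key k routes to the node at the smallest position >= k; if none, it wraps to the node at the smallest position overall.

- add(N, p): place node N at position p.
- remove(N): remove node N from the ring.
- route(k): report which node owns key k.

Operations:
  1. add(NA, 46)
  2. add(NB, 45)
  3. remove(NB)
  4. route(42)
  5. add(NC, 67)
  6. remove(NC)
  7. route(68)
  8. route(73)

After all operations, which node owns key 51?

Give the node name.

Answer: NA

Derivation:
Op 1: add NA@46 -> ring=[46:NA]
Op 2: add NB@45 -> ring=[45:NB,46:NA]
Op 3: remove NB -> ring=[46:NA]
Op 4: route key 42: smallest pos >= 42 is 46 -> NA
Op 5: add NC@67 -> ring=[46:NA,67:NC]
Op 6: remove NC -> ring=[46:NA]
Op 7: route key 68: none >= 68, wrap to smallest pos 46 -> NA
Op 8: route key 73: none >= 73, wrap to smallest pos 46 -> NA
Final route key 51: none >= 51, wrap to smallest pos 46 -> NA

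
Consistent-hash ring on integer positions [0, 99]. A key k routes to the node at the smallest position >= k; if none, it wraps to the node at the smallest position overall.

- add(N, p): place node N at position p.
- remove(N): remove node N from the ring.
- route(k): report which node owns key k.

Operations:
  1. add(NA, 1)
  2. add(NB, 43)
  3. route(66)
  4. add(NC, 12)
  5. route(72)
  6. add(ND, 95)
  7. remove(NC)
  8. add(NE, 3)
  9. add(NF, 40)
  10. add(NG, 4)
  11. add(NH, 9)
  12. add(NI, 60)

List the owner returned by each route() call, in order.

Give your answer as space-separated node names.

Op 1: add NA@1 -> ring=[1:NA]
Op 2: add NB@43 -> ring=[1:NA,43:NB]
Op 3: route key 66: none >= 66, wrap to smallest pos 1 -> NA
Op 4: add NC@12 -> ring=[1:NA,12:NC,43:NB]
Op 5: route key 72: none >= 72, wrap to smallest pos 1 -> NA
Op 6: add ND@95 -> ring=[1:NA,12:NC,43:NB,95:ND]
Op 7: remove NC -> ring=[1:NA,43:NB,95:ND]
Op 8: add NE@3 -> ring=[1:NA,3:NE,43:NB,95:ND]
Op 9: add NF@40 -> ring=[1:NA,3:NE,40:NF,43:NB,95:ND]
Op 10: add NG@4 -> ring=[1:NA,3:NE,4:NG,40:NF,43:NB,95:ND]
Op 11: add NH@9 -> ring=[1:NA,3:NE,4:NG,9:NH,40:NF,43:NB,95:ND]
Op 12: add NI@60 -> ring=[1:NA,3:NE,4:NG,9:NH,40:NF,43:NB,60:NI,95:ND]

Answer: NA NA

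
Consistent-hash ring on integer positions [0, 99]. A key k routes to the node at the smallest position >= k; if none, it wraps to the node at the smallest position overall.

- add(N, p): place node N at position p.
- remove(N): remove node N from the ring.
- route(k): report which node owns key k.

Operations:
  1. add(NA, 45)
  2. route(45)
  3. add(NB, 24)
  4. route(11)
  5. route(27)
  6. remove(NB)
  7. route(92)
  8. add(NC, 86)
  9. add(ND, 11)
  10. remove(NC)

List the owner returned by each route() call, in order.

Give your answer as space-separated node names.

Answer: NA NB NA NA

Derivation:
Op 1: add NA@45 -> ring=[45:NA]
Op 2: route key 45: smallest pos >= 45 is 45 -> NA
Op 3: add NB@24 -> ring=[24:NB,45:NA]
Op 4: route key 11: smallest pos >= 11 is 24 -> NB
Op 5: route key 27: smallest pos >= 27 is 45 -> NA
Op 6: remove NB -> ring=[45:NA]
Op 7: route key 92: none >= 92, wrap to smallest pos 45 -> NA
Op 8: add NC@86 -> ring=[45:NA,86:NC]
Op 9: add ND@11 -> ring=[11:ND,45:NA,86:NC]
Op 10: remove NC -> ring=[11:ND,45:NA]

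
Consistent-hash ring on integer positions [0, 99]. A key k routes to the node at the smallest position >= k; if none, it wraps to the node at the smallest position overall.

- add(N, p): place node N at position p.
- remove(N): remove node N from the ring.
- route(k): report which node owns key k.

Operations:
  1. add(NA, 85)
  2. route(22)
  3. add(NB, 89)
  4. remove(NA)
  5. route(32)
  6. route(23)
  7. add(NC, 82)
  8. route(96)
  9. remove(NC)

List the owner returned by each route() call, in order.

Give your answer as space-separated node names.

Op 1: add NA@85 -> ring=[85:NA]
Op 2: route key 22: smallest pos >= 22 is 85 -> NA
Op 3: add NB@89 -> ring=[85:NA,89:NB]
Op 4: remove NA -> ring=[89:NB]
Op 5: route key 32: smallest pos >= 32 is 89 -> NB
Op 6: route key 23: smallest pos >= 23 is 89 -> NB
Op 7: add NC@82 -> ring=[82:NC,89:NB]
Op 8: route key 96: none >= 96, wrap to smallest pos 82 -> NC
Op 9: remove NC -> ring=[89:NB]

Answer: NA NB NB NC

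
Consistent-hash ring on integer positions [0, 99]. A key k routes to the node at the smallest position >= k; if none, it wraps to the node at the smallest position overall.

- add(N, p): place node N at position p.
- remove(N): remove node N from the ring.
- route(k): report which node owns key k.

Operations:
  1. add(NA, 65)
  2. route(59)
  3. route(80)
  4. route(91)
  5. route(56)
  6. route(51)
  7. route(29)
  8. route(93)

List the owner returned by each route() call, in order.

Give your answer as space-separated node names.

Answer: NA NA NA NA NA NA NA

Derivation:
Op 1: add NA@65 -> ring=[65:NA]
Op 2: route key 59: smallest pos >= 59 is 65 -> NA
Op 3: route key 80: none >= 80, wrap to smallest pos 65 -> NA
Op 4: route key 91: none >= 91, wrap to smallest pos 65 -> NA
Op 5: route key 56: smallest pos >= 56 is 65 -> NA
Op 6: route key 51: smallest pos >= 51 is 65 -> NA
Op 7: route key 29: smallest pos >= 29 is 65 -> NA
Op 8: route key 93: none >= 93, wrap to smallest pos 65 -> NA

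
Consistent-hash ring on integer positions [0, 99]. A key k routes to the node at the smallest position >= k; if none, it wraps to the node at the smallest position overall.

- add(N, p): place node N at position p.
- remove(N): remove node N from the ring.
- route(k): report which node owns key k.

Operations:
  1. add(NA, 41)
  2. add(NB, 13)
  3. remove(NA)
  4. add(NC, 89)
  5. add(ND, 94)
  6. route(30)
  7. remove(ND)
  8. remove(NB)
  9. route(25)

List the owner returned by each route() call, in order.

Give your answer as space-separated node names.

Op 1: add NA@41 -> ring=[41:NA]
Op 2: add NB@13 -> ring=[13:NB,41:NA]
Op 3: remove NA -> ring=[13:NB]
Op 4: add NC@89 -> ring=[13:NB,89:NC]
Op 5: add ND@94 -> ring=[13:NB,89:NC,94:ND]
Op 6: route key 30: smallest pos >= 30 is 89 -> NC
Op 7: remove ND -> ring=[13:NB,89:NC]
Op 8: remove NB -> ring=[89:NC]
Op 9: route key 25: smallest pos >= 25 is 89 -> NC

Answer: NC NC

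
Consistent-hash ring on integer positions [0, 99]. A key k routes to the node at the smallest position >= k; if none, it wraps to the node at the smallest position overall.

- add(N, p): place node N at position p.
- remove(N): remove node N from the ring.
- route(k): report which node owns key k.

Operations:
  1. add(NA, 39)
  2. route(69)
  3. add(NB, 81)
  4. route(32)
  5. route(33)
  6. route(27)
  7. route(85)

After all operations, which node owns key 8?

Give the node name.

Answer: NA

Derivation:
Op 1: add NA@39 -> ring=[39:NA]
Op 2: route key 69: none >= 69, wrap to smallest pos 39 -> NA
Op 3: add NB@81 -> ring=[39:NA,81:NB]
Op 4: route key 32: smallest pos >= 32 is 39 -> NA
Op 5: route key 33: smallest pos >= 33 is 39 -> NA
Op 6: route key 27: smallest pos >= 27 is 39 -> NA
Op 7: route key 85: none >= 85, wrap to smallest pos 39 -> NA
Final route key 8: smallest pos >= 8 is 39 -> NA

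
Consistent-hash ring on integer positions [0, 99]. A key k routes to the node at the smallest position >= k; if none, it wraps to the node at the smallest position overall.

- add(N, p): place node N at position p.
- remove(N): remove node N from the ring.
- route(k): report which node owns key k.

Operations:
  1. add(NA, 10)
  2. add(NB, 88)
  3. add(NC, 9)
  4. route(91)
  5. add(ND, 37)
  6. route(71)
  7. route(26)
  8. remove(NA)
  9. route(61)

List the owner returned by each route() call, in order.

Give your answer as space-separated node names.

Answer: NC NB ND NB

Derivation:
Op 1: add NA@10 -> ring=[10:NA]
Op 2: add NB@88 -> ring=[10:NA,88:NB]
Op 3: add NC@9 -> ring=[9:NC,10:NA,88:NB]
Op 4: route key 91: none >= 91, wrap to smallest pos 9 -> NC
Op 5: add ND@37 -> ring=[9:NC,10:NA,37:ND,88:NB]
Op 6: route key 71: smallest pos >= 71 is 88 -> NB
Op 7: route key 26: smallest pos >= 26 is 37 -> ND
Op 8: remove NA -> ring=[9:NC,37:ND,88:NB]
Op 9: route key 61: smallest pos >= 61 is 88 -> NB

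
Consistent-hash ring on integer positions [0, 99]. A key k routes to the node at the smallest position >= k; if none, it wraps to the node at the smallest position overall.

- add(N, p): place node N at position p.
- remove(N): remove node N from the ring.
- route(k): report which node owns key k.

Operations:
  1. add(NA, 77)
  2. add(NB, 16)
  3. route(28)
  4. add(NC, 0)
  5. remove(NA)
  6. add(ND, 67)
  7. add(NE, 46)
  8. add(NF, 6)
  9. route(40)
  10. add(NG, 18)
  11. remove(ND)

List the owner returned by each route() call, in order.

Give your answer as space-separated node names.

Answer: NA NE

Derivation:
Op 1: add NA@77 -> ring=[77:NA]
Op 2: add NB@16 -> ring=[16:NB,77:NA]
Op 3: route key 28: smallest pos >= 28 is 77 -> NA
Op 4: add NC@0 -> ring=[0:NC,16:NB,77:NA]
Op 5: remove NA -> ring=[0:NC,16:NB]
Op 6: add ND@67 -> ring=[0:NC,16:NB,67:ND]
Op 7: add NE@46 -> ring=[0:NC,16:NB,46:NE,67:ND]
Op 8: add NF@6 -> ring=[0:NC,6:NF,16:NB,46:NE,67:ND]
Op 9: route key 40: smallest pos >= 40 is 46 -> NE
Op 10: add NG@18 -> ring=[0:NC,6:NF,16:NB,18:NG,46:NE,67:ND]
Op 11: remove ND -> ring=[0:NC,6:NF,16:NB,18:NG,46:NE]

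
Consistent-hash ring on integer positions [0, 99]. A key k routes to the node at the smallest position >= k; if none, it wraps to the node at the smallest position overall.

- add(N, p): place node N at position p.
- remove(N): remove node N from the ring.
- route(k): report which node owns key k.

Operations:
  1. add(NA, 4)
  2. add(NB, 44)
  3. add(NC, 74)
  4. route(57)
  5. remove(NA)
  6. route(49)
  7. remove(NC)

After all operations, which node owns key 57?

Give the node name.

Op 1: add NA@4 -> ring=[4:NA]
Op 2: add NB@44 -> ring=[4:NA,44:NB]
Op 3: add NC@74 -> ring=[4:NA,44:NB,74:NC]
Op 4: route key 57: smallest pos >= 57 is 74 -> NC
Op 5: remove NA -> ring=[44:NB,74:NC]
Op 6: route key 49: smallest pos >= 49 is 74 -> NC
Op 7: remove NC -> ring=[44:NB]
Final route key 57: none >= 57, wrap to smallest pos 44 -> NB

Answer: NB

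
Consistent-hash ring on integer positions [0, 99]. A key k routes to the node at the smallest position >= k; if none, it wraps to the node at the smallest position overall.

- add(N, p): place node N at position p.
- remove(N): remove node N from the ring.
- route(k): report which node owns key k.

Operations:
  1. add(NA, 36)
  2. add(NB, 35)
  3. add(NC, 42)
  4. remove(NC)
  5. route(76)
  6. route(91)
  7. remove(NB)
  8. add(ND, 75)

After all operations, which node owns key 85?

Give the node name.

Op 1: add NA@36 -> ring=[36:NA]
Op 2: add NB@35 -> ring=[35:NB,36:NA]
Op 3: add NC@42 -> ring=[35:NB,36:NA,42:NC]
Op 4: remove NC -> ring=[35:NB,36:NA]
Op 5: route key 76: none >= 76, wrap to smallest pos 35 -> NB
Op 6: route key 91: none >= 91, wrap to smallest pos 35 -> NB
Op 7: remove NB -> ring=[36:NA]
Op 8: add ND@75 -> ring=[36:NA,75:ND]
Final route key 85: none >= 85, wrap to smallest pos 36 -> NA

Answer: NA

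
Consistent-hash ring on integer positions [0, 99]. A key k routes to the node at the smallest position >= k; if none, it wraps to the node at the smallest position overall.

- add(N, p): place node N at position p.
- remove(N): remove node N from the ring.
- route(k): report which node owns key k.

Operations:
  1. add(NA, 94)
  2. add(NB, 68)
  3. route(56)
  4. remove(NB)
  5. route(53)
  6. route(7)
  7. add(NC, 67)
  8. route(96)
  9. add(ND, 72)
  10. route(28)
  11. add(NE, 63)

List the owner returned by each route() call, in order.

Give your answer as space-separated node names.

Op 1: add NA@94 -> ring=[94:NA]
Op 2: add NB@68 -> ring=[68:NB,94:NA]
Op 3: route key 56: smallest pos >= 56 is 68 -> NB
Op 4: remove NB -> ring=[94:NA]
Op 5: route key 53: smallest pos >= 53 is 94 -> NA
Op 6: route key 7: smallest pos >= 7 is 94 -> NA
Op 7: add NC@67 -> ring=[67:NC,94:NA]
Op 8: route key 96: none >= 96, wrap to smallest pos 67 -> NC
Op 9: add ND@72 -> ring=[67:NC,72:ND,94:NA]
Op 10: route key 28: smallest pos >= 28 is 67 -> NC
Op 11: add NE@63 -> ring=[63:NE,67:NC,72:ND,94:NA]

Answer: NB NA NA NC NC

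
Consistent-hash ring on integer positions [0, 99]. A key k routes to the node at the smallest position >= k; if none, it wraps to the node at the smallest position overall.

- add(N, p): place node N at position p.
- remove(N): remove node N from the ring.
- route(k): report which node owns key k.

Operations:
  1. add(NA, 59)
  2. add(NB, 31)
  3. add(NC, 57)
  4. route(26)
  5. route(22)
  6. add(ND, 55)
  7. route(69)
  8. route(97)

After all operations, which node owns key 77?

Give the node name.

Op 1: add NA@59 -> ring=[59:NA]
Op 2: add NB@31 -> ring=[31:NB,59:NA]
Op 3: add NC@57 -> ring=[31:NB,57:NC,59:NA]
Op 4: route key 26: smallest pos >= 26 is 31 -> NB
Op 5: route key 22: smallest pos >= 22 is 31 -> NB
Op 6: add ND@55 -> ring=[31:NB,55:ND,57:NC,59:NA]
Op 7: route key 69: none >= 69, wrap to smallest pos 31 -> NB
Op 8: route key 97: none >= 97, wrap to smallest pos 31 -> NB
Final route key 77: none >= 77, wrap to smallest pos 31 -> NB

Answer: NB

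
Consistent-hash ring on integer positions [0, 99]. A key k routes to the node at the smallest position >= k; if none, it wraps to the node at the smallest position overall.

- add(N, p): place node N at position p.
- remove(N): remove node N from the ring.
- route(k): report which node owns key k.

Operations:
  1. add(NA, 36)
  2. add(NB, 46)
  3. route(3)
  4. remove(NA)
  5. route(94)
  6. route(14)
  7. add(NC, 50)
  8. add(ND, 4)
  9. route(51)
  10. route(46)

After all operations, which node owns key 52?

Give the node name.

Answer: ND

Derivation:
Op 1: add NA@36 -> ring=[36:NA]
Op 2: add NB@46 -> ring=[36:NA,46:NB]
Op 3: route key 3: smallest pos >= 3 is 36 -> NA
Op 4: remove NA -> ring=[46:NB]
Op 5: route key 94: none >= 94, wrap to smallest pos 46 -> NB
Op 6: route key 14: smallest pos >= 14 is 46 -> NB
Op 7: add NC@50 -> ring=[46:NB,50:NC]
Op 8: add ND@4 -> ring=[4:ND,46:NB,50:NC]
Op 9: route key 51: none >= 51, wrap to smallest pos 4 -> ND
Op 10: route key 46: smallest pos >= 46 is 46 -> NB
Final route key 52: none >= 52, wrap to smallest pos 4 -> ND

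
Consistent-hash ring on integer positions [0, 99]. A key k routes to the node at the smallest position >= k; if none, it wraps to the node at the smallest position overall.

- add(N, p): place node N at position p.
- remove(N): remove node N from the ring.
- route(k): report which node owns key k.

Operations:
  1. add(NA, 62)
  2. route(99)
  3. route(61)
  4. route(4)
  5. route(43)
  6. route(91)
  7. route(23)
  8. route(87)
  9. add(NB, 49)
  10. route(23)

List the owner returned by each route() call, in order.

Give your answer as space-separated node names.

Op 1: add NA@62 -> ring=[62:NA]
Op 2: route key 99: none >= 99, wrap to smallest pos 62 -> NA
Op 3: route key 61: smallest pos >= 61 is 62 -> NA
Op 4: route key 4: smallest pos >= 4 is 62 -> NA
Op 5: route key 43: smallest pos >= 43 is 62 -> NA
Op 6: route key 91: none >= 91, wrap to smallest pos 62 -> NA
Op 7: route key 23: smallest pos >= 23 is 62 -> NA
Op 8: route key 87: none >= 87, wrap to smallest pos 62 -> NA
Op 9: add NB@49 -> ring=[49:NB,62:NA]
Op 10: route key 23: smallest pos >= 23 is 49 -> NB

Answer: NA NA NA NA NA NA NA NB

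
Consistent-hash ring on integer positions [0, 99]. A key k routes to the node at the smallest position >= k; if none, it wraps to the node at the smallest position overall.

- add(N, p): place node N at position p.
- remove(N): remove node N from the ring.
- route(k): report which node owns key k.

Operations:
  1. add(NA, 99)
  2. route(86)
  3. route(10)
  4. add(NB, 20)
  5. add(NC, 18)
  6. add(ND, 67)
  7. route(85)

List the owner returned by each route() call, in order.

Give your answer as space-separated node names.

Answer: NA NA NA

Derivation:
Op 1: add NA@99 -> ring=[99:NA]
Op 2: route key 86: smallest pos >= 86 is 99 -> NA
Op 3: route key 10: smallest pos >= 10 is 99 -> NA
Op 4: add NB@20 -> ring=[20:NB,99:NA]
Op 5: add NC@18 -> ring=[18:NC,20:NB,99:NA]
Op 6: add ND@67 -> ring=[18:NC,20:NB,67:ND,99:NA]
Op 7: route key 85: smallest pos >= 85 is 99 -> NA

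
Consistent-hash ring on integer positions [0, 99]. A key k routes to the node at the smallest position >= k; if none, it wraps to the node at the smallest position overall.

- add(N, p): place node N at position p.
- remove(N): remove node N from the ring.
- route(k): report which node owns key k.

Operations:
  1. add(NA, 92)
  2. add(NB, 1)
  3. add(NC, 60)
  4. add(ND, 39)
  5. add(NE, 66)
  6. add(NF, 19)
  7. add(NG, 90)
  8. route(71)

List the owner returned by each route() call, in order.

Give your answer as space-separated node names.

Op 1: add NA@92 -> ring=[92:NA]
Op 2: add NB@1 -> ring=[1:NB,92:NA]
Op 3: add NC@60 -> ring=[1:NB,60:NC,92:NA]
Op 4: add ND@39 -> ring=[1:NB,39:ND,60:NC,92:NA]
Op 5: add NE@66 -> ring=[1:NB,39:ND,60:NC,66:NE,92:NA]
Op 6: add NF@19 -> ring=[1:NB,19:NF,39:ND,60:NC,66:NE,92:NA]
Op 7: add NG@90 -> ring=[1:NB,19:NF,39:ND,60:NC,66:NE,90:NG,92:NA]
Op 8: route key 71: smallest pos >= 71 is 90 -> NG

Answer: NG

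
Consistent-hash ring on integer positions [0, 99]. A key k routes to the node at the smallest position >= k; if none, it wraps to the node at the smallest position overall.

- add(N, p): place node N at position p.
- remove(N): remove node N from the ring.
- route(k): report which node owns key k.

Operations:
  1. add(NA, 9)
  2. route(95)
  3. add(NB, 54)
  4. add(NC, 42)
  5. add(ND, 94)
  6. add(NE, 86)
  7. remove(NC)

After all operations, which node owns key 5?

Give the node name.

Op 1: add NA@9 -> ring=[9:NA]
Op 2: route key 95: none >= 95, wrap to smallest pos 9 -> NA
Op 3: add NB@54 -> ring=[9:NA,54:NB]
Op 4: add NC@42 -> ring=[9:NA,42:NC,54:NB]
Op 5: add ND@94 -> ring=[9:NA,42:NC,54:NB,94:ND]
Op 6: add NE@86 -> ring=[9:NA,42:NC,54:NB,86:NE,94:ND]
Op 7: remove NC -> ring=[9:NA,54:NB,86:NE,94:ND]
Final route key 5: smallest pos >= 5 is 9 -> NA

Answer: NA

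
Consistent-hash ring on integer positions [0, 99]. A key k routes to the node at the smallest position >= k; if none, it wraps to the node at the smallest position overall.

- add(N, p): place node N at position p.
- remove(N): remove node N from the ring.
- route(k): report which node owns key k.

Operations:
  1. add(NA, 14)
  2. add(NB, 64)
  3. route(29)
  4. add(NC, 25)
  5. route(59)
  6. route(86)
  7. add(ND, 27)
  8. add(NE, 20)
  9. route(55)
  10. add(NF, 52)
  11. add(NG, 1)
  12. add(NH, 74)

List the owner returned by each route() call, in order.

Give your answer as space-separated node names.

Op 1: add NA@14 -> ring=[14:NA]
Op 2: add NB@64 -> ring=[14:NA,64:NB]
Op 3: route key 29: smallest pos >= 29 is 64 -> NB
Op 4: add NC@25 -> ring=[14:NA,25:NC,64:NB]
Op 5: route key 59: smallest pos >= 59 is 64 -> NB
Op 6: route key 86: none >= 86, wrap to smallest pos 14 -> NA
Op 7: add ND@27 -> ring=[14:NA,25:NC,27:ND,64:NB]
Op 8: add NE@20 -> ring=[14:NA,20:NE,25:NC,27:ND,64:NB]
Op 9: route key 55: smallest pos >= 55 is 64 -> NB
Op 10: add NF@52 -> ring=[14:NA,20:NE,25:NC,27:ND,52:NF,64:NB]
Op 11: add NG@1 -> ring=[1:NG,14:NA,20:NE,25:NC,27:ND,52:NF,64:NB]
Op 12: add NH@74 -> ring=[1:NG,14:NA,20:NE,25:NC,27:ND,52:NF,64:NB,74:NH]

Answer: NB NB NA NB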